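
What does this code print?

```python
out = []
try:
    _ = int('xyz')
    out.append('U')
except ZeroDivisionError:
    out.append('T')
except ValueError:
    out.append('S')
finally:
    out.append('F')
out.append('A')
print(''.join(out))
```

Execution trace: 'S' (except ValueError) → 'F' (finally) → 'A' (after the try/except). Output: SFA

Answer: SFA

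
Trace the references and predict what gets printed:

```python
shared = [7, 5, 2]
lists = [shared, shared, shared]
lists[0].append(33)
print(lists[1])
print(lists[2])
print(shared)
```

Key concept: list of same reference.
Step by step:
`shared = [7, 5, 2]` → shared = [7, 5, 2]
`lists = [shared, shared, shared]` → lists = [[7, 5, 2], [7, 5, 2], [7, 5, 2]]
`lists[0].append(33)` → shared = [7, 5, 2, 33]; lists = [[7, 5, 2, 33], [7, 5, 2, 33], [7, 5, 2, 33]]
`print(lists[1])` → prints [7, 5, 2, 33]
`print(lists[2])` → prints [7, 5, 2, 33]
`print(shared)` → prints [7, 5, 2, 33]

Answer:
[7, 5, 2, 33]
[7, 5, 2, 33]
[7, 5, 2, 33]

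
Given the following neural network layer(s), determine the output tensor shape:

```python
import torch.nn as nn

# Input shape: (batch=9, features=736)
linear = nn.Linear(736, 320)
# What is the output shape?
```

Input: (9, 736) -> Output: (9, 320)

Answer: (9, 320)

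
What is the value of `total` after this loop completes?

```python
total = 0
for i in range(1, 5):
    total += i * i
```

Sum of squares 1² to 4² = 30
`total` takes the values: 0 → 1 → 5 → 14 → 30

Answer: 30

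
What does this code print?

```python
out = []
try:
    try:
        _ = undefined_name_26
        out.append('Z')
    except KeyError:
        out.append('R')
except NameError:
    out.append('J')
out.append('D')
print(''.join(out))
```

Execution trace: 'J' (outer except NameError) → 'D' (after the try/except). Output: JD

Answer: JD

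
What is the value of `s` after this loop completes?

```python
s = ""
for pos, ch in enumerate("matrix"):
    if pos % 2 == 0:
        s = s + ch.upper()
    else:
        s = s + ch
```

Uppercase even positions in 'matrix'
`s` takes the values: "" → "M" → "Ma" → "MaT" → "MaTr" → "MaTrI" → "MaTrIx"

Answer: "MaTrIx"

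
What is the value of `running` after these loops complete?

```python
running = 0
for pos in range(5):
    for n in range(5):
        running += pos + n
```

Sum of all pos+n for pos,n in 5x5
`running` takes the values: 0 → 1 → 3 → 6 → 10 → 11 → 13 → 16 → 20 → 25 → 27 → 30 → 34 → 39 → 45 → 48 → 52 → 57 → 63 → 70 → 74 → 79 → 85 → 92 → 100

Answer: 100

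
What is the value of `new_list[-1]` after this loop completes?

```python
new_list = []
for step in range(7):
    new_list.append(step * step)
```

Last element of squares 0 to 6
`new_list` takes the values: [] → [0] → [0, 1] → [0, 1, 4] → [0, 1, 4, 9] → [0, 1, 4, 9, 16] → [0, 1, 4, 9, 16, 25] → [0, 1, 4, 9, 16, 25, 36]
So `new_list[-1]` = 36

Answer: 36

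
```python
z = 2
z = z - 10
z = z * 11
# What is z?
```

Trace:
`z = 2` → z = 2
`z = z - 10` → z = -8
`z = z * 11` → z = -88
So z = -88

Answer: -88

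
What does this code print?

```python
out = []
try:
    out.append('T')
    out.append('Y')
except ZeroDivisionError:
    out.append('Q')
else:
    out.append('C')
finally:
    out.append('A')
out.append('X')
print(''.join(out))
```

Execution trace: 'T' (try body) → 'Y' (try body, no exception) → 'C' (else) → 'A' (finally) → 'X' (after the try/except). Output: TYCAX

Answer: TYCAX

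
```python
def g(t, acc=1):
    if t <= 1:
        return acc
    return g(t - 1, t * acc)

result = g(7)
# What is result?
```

Accumulator trace (n, acc): (7, 1) -> (6, 7) -> (5, 42) -> (4, 210) -> (3, 840) -> (2, 2520) -> (1, 5040) -> return 5040

Answer: 5040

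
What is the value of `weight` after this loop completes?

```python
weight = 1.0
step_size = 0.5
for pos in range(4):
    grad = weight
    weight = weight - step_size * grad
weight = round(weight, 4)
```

Gradient descent: w = 1.0 * (1 - 0.5)^4
`weight` takes the values: 1.0 → 0.5 → 0.25 → 0.125 → 0.0625

Answer: 0.0625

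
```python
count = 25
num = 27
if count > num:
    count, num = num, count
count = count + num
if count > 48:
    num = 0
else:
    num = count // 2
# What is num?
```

Trace:
`count = 25` → count = 25
`num = 27` → num = 27
`if count > num: ...` → count > num is False → no variable changes
`count = count + num` → count = 52
`if count > 48: ...` → count > 48 is True → num = 0
So num = 0

Answer: 0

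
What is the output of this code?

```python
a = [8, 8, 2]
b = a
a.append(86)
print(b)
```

Key concept: basic list aliasing.
Step by step:
`a = [8, 8, 2]` → a = [8, 8, 2]
`b = a` → b = [8, 8, 2] (same object as a)
`a.append(86)` → a = [8, 8, 2, 86] (same object as b); b = [8, 8, 2, 86] (same object as a)
`print(b)` → prints [8, 8, 2, 86]

Answer: [8, 8, 2, 86]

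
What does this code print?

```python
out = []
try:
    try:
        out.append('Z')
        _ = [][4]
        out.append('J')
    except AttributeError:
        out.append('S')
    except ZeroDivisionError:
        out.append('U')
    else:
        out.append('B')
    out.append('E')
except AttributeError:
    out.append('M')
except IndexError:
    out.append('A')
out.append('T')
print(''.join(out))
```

Execution trace: 'Z' (inner try body) → 'A' (except IndexError) → 'T' (after the try/except). Output: ZAT

Answer: ZAT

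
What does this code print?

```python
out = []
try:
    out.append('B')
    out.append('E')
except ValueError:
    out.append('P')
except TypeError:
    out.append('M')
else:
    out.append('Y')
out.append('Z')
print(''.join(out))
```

Execution trace: 'B' (try body) → 'E' (try body, no exception) → 'Y' (else) → 'Z' (after the try/except). Output: BEYZ

Answer: BEYZ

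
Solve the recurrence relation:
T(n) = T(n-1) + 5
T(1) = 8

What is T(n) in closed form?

Unrolling: T(n) = T(1) + 5·(n-1) = 8 + 5(n-1) = 5n + 3.

Answer: T(n) = 5n + 3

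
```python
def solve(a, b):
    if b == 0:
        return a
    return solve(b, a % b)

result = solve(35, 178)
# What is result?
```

solve(35, 178) -> solve(178, 35) -> solve(35, 3) -> solve(3, 2) -> solve(2, 1) -> solve(1, 0) -> 1

Answer: 1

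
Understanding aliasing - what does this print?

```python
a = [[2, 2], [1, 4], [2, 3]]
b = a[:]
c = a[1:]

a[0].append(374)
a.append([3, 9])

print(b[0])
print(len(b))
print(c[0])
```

Key concept: slice with nested mutation.
Step by step:
`a = [[2, 2], [1, 4], [2, 3]]` → a = [[2, 2], [1, 4], [2, 3]]
`b = a[:]` → b = [[2, 2], [1, 4], [2, 3]]
`c = a[1:]` → c = [[1, 4], [2, 3]]
`a[0].append(374)` → a = [[2, 2, 374], [1, 4], [2, 3]]; b = [[2, 2, 374], [1, 4], [2, 3]]
`a.append([3, 9])` → a = [[2, 2, 374], [1, 4], [2, 3], [3, 9]]
`print(b[0])` → prints [2, 2, 374]
`print(len(b))` → prints 3
`print(c[0])` → prints [1, 4]

Answer:
[2, 2, 374]
3
[1, 4]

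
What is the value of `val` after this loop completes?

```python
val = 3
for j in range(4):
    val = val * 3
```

Multiply by 3, 4 times: 3 * 3^4 = 243
`val` takes the values: 3 → 9 → 27 → 81 → 243

Answer: 243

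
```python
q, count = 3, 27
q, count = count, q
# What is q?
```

Trace:
`q, count = 3, 27` → q = 3; count = 27
`q, count = count, q` → q = 27; count = 3
So q = 27

Answer: 27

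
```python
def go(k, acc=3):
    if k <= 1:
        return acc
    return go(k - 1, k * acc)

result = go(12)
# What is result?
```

Accumulator trace (n, acc): (12, 3) -> (11, 36) -> (10, 396) -> (9, 3960) -> (8, 35640) -> (7, 285120) -> (6, 1995840) -> (5, 11975040) -> (4, 59875200) -> (3, 239500800) -> (2, 718502400) -> (1, 1437004800) -> return 1437004800

Answer: 1437004800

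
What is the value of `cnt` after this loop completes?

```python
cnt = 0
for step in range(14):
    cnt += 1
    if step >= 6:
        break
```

Loop breaks when step reaches 6, cnt is 7
`cnt` takes the values: 0 → 1 → 2 → 3 → 4 → 5 → 6 → 7

Answer: 7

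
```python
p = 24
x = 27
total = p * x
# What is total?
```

Trace:
`p = 24` → p = 24
`x = 27` → x = 27
`total = p * x` → total = 648
So total = 648

Answer: 648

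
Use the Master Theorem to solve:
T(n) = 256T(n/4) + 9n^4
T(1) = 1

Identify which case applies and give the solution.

a=256, b=4, f(n)=9n^4. log_4(256) = 4. Since c=4 = 4, Case 2 applies: T(n) = Θ(n^log_b(a) · log n) = O(n^4 log n).

Answer: O(n^4 log n) - Case 2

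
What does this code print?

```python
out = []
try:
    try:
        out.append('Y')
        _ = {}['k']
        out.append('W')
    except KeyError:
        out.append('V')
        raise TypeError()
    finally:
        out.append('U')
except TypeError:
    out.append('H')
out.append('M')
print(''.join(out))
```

Execution trace: 'Y' (inner try body) → 'V' (inner except KeyError) → 'U' (inner finally) → 'H' (outer except TypeError) → 'M' (after the try/except). Output: YVUHM

Answer: YVUHM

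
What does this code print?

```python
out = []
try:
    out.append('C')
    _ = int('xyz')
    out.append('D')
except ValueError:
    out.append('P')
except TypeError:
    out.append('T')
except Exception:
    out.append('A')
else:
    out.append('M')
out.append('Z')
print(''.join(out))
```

Execution trace: 'C' (try body) → 'P' (except ValueError) → 'Z' (after the try/except). Output: CPZ

Answer: CPZ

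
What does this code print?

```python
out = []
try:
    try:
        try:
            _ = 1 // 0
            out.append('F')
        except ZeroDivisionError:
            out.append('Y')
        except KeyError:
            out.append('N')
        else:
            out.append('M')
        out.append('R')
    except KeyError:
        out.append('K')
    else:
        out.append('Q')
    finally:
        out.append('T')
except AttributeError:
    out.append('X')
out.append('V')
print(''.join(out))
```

Execution trace: 'Y' (inner except ZeroDivisionError) → 'R' (try body, no exception) → 'Q' (else) → 'T' (finally) → 'V' (after the try/except). Output: YRQTV

Answer: YRQTV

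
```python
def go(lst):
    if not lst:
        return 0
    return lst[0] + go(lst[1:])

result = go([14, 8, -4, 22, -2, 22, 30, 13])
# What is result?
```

14 + 8 + (-4) + 22 + (-2) + 22 + 30 + 13 + 0 = 103

Answer: 103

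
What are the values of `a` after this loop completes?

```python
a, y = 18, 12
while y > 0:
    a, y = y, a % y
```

GCD of 18 and 12
`a` takes the values: 18 → 12 → 6

Answer: 6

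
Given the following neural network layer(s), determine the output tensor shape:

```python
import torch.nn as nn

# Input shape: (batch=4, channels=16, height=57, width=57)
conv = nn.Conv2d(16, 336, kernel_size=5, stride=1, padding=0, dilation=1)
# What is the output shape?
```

Input: (4, 16, 57, 57) -> Output: (4, 336, 53, 53)

Answer: (4, 336, 53, 53)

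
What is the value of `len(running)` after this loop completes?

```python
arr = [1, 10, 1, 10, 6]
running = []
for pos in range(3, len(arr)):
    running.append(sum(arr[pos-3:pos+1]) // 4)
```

Number of 4-element averages
`running` takes the values: [] → [5] → [5, 6]
So `len(running)` = 2

Answer: 2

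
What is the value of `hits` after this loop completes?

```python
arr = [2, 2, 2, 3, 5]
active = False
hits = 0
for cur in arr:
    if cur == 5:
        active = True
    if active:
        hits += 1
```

Count elements after first 5 in [2, 2, 2, 3, 5]
`hits` takes the values: 0 → 1

Answer: 1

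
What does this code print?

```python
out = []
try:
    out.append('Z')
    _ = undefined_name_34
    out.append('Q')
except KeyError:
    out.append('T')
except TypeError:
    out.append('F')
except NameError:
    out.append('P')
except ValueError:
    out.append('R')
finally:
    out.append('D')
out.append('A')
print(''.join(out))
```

Execution trace: 'Z' (try body) → 'P' (except NameError) → 'D' (finally) → 'A' (after the try/except). Output: ZPDA

Answer: ZPDA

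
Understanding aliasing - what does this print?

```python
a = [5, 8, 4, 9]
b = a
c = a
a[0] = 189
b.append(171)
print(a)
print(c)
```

Key concept: multiple aliases.
Step by step:
`a = [5, 8, 4, 9]` → a = [5, 8, 4, 9]
`b = a` → b = [5, 8, 4, 9] (same object as a)
`c = a` → c = [5, 8, 4, 9] (same object as a, b)
`a[0] = 189` → a = [189, 8, 4, 9] (same object as b, c); b = [189, 8, 4, 9] (same object as a, c); c = [189, 8, 4, 9] (same object as a, b)
`b.append(171)` → a = [189, 8, 4, 9, 171] (same object as b, c); b = [189, 8, 4, 9, 171] (same object as a, c); c = [189, 8, 4, 9, 171] (same object as a, b)
`print(a)` → prints [189, 8, 4, 9, 171]
`print(c)` → prints [189, 8, 4, 9, 171]

Answer:
[189, 8, 4, 9, 171]
[189, 8, 4, 9, 171]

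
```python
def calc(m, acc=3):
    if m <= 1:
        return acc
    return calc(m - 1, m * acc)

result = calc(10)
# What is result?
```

Accumulator trace (n, acc): (10, 3) -> (9, 30) -> (8, 270) -> (7, 2160) -> (6, 15120) -> (5, 90720) -> (4, 453600) -> (3, 1814400) -> (2, 5443200) -> (1, 10886400) -> return 10886400

Answer: 10886400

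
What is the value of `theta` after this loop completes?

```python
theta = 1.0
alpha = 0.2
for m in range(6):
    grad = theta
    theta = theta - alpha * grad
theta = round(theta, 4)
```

Gradient descent: w = 1.0 * (1 - 0.2)^6
`theta` takes the values: 1.0 → 0.8 → 0.64 → 0.512 → 0.4096 → 0.32768 → 0.262144 → 0.2621

Answer: 0.2621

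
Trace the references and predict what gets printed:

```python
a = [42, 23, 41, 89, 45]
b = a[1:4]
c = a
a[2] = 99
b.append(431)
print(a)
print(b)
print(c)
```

Key concept: slice vs alias.
Step by step:
`a = [42, 23, 41, 89, 45]` → a = [42, 23, 41, 89, 45]
`b = a[1:4]` → b = [23, 41, 89]
`c = a` → c = [42, 23, 41, 89, 45] (same object as a)
`a[2] = 99` → a = [42, 23, 99, 89, 45] (same object as c); c = [42, 23, 99, 89, 45] (same object as a)
`b.append(431)` → b = [23, 41, 89, 431]
`print(a)` → prints [42, 23, 99, 89, 45]
`print(b)` → prints [23, 41, 89, 431]
`print(c)` → prints [42, 23, 99, 89, 45]

Answer:
[42, 23, 99, 89, 45]
[23, 41, 89, 431]
[42, 23, 99, 89, 45]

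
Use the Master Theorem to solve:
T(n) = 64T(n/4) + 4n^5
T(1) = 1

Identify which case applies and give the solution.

a=64, b=4, f(n)=4n^5. log_4(64) = 3. Since c=5 > 3 and the regularity condition holds (64(n/4)^5 = (64/4^5)n^5 with 64/4^5 < 1), Case 3 applies: T(n) = Θ(f(n)) = O(n^5).

Answer: O(n^5) - Case 3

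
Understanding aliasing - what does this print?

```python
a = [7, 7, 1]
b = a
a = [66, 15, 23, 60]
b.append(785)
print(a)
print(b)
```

Key concept: rebinding vs mutation: a is rebound to a new list, b still points at the original.
Step by step:
`a = [7, 7, 1]` → a = [7, 7, 1]
`b = a` → b = [7, 7, 1] (same object as a)
`a = [66, 15, 23, 60]` → a = [66, 15, 23, 60]
`b.append(785)` → b = [7, 7, 1, 785]
`print(a)` → prints [66, 15, 23, 60]
`print(b)` → prints [7, 7, 1, 785]

Answer:
[66, 15, 23, 60]
[7, 7, 1, 785]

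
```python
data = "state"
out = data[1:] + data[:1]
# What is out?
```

Trace:
`data = "state"` → data = 'state'
`out = data[1:] + data[:1]` → out = 'tates'
So out = 'tates'

Answer: 'tates'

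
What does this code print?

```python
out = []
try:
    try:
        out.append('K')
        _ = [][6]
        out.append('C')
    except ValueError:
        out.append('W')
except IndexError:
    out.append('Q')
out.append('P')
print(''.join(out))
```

Execution trace: 'K' (try body) → 'Q' (outer except IndexError) → 'P' (after the try/except). Output: KQP

Answer: KQP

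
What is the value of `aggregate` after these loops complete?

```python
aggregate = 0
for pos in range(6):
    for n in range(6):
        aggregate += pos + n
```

Sum of all pos+n for pos,n in 6x6
`aggregate` takes the values: 0 → 1 → 3 → 6 → 10 → 15 → 16 → 18 → 21 → 25 → 30 → 36 → 38 → 41 → 45 → 50 → 56 → 63 → 66 → 70 → 75 → 81 → 88 → 96 → 100 → 105 → 111 → 118 → 126 → 135 → 140 → 146 → 153 → 161 → 170 → 180

Answer: 180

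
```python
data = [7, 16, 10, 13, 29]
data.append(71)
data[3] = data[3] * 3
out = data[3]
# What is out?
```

Trace:
`data = [7, 16, 10, 13, 29]` → data = [7, 16, 10, 13, 29]
`data.append(71)` → data = [7, 16, 10, 13, 29, 71]
`data[3] = data[3] * 3` → data = [7, 16, 10, 39, 29, 71]
`out = data[3]` → out = 39
So out = 39

Answer: 39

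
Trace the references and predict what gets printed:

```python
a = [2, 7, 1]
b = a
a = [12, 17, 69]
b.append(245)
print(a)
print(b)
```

Key concept: rebinding vs mutation: a is rebound to a new list, b still points at the original.
Step by step:
`a = [2, 7, 1]` → a = [2, 7, 1]
`b = a` → b = [2, 7, 1] (same object as a)
`a = [12, 17, 69]` → a = [12, 17, 69]
`b.append(245)` → b = [2, 7, 1, 245]
`print(a)` → prints [12, 17, 69]
`print(b)` → prints [2, 7, 1, 245]

Answer:
[12, 17, 69]
[2, 7, 1, 245]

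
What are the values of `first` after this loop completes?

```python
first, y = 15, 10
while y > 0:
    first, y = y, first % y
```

GCD of 15 and 10
`first` takes the values: 15 → 10 → 5

Answer: 5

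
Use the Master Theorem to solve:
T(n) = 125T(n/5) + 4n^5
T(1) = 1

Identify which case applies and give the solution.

a=125, b=5, f(n)=4n^5. log_5(125) = 3. Since c=5 > 3 and the regularity condition holds (125(n/5)^5 = (125/5^5)n^5 with 125/5^5 < 1), Case 3 applies: T(n) = Θ(f(n)) = O(n^5).

Answer: O(n^5) - Case 3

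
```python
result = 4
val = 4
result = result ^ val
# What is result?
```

Trace:
`result = 4` → result = 4
`val = 4` → val = 4
`result = result ^ val` → result = 0
So result = 0

Answer: 0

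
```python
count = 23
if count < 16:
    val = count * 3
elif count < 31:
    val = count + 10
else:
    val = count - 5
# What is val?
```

Trace:
`count = 23` → count = 23
`if count < 16: ...` → count < 16 is False, count < 31 is True → val = 33
So val = 33

Answer: 33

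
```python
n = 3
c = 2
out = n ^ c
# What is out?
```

Trace:
`n = 3` → n = 3
`c = 2` → c = 2
`out = n ^ c` → out = 1
So out = 1

Answer: 1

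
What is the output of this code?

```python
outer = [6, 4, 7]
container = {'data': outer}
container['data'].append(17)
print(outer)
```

Key concept: dict holds reference to list.
Step by step:
`outer = [6, 4, 7]` → outer = [6, 4, 7]
`container = {'data': outer}` → container = {'data': [6, 4, 7]}
`container['data'].append(17)` → outer = [6, 4, 7, 17]; container = {'data': [6, 4, 7, 17]}
`print(outer)` → prints [6, 4, 7, 17]

Answer: [6, 4, 7, 17]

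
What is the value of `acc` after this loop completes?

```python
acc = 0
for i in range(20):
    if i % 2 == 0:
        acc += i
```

Sum of even numbers 0 to 19
`acc` takes the values: 0 → 2 → 6 → 12 → 20 → 30 → 42 → 56 → 72 → 90

Answer: 90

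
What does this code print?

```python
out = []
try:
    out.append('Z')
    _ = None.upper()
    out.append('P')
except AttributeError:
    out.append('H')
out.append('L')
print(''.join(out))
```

Execution trace: 'Z' (try body) → 'H' (except AttributeError) → 'L' (after the try/except). Output: ZHL

Answer: ZHL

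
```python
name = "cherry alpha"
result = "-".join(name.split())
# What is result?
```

Trace:
`name = "cherry alpha"` → name = 'cherry alpha'
`result = "-".join(name.split())` → result = 'cherry-alpha'
So result = 'cherry-alpha'

Answer: 'cherry-alpha'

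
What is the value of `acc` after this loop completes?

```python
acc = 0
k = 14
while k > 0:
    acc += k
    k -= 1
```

Sum 14 down to 1
`acc` takes the values: 0 → 14 → 27 → 39 → 50 → 60 → 69 → 77 → 84 → 90 → 95 → 99 → 102 → 104 → 105

Answer: 105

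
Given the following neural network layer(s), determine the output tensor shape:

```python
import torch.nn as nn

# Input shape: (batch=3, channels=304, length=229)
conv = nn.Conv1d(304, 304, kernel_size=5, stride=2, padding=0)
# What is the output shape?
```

Input: (3, 304, 229) -> Output: (3, 304, 113)

Answer: (3, 304, 113)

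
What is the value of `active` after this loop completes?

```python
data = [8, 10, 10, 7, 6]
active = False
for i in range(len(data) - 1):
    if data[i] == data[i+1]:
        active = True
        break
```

Check consecutive duplicates in [8, 10, 10, 7, 6]
`active` takes the values: False → True

Answer: True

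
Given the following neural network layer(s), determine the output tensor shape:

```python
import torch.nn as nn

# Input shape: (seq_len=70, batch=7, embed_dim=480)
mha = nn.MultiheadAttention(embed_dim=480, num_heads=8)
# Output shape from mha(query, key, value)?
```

Input: (70, 7, 480) -> Output: (70, 7, 480)

Answer: (70, 7, 480)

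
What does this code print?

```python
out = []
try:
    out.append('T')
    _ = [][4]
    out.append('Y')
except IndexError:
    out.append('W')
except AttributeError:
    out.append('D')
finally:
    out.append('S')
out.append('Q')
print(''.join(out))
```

Execution trace: 'T' (try body) → 'W' (except IndexError) → 'S' (finally) → 'Q' (after the try/except). Output: TWSQ

Answer: TWSQ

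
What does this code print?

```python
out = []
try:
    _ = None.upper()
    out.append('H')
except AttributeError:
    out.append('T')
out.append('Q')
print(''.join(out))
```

Execution trace: 'T' (except AttributeError) → 'Q' (after the try/except). Output: TQ

Answer: TQ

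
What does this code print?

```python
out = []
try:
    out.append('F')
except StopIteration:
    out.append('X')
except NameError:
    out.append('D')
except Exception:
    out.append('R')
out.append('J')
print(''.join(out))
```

Execution trace: 'F' (try body, no exception) → 'J' (after the try/except). Output: FJ

Answer: FJ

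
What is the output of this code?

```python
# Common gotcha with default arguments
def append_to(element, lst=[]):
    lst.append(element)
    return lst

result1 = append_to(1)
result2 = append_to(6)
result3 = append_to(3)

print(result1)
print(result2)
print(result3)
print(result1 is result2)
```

Key concept: mutable default argument gotcha.
Step by step:
`result1 = append_to(1)` → result1 = [1]
`result2 = append_to(6)` → result1 = [1, 6] (same object as result2); result2 = [1, 6] (same object as result1)
`result3 = append_to(3)` → result1 = [1, 6, 3] (same object as result2, result3); result2 = [1, 6, 3] (same object as result1, result3); result3 = [1, 6, 3] (same object as result1, result2)
`print(result1)` → prints [1, 6, 3]
`print(result2)` → prints [1, 6, 3]
`print(result3)` → prints [1, 6, 3]
`print(result1 is result2)` → prints True

Answer:
[1, 6, 3]
[1, 6, 3]
[1, 6, 3]
True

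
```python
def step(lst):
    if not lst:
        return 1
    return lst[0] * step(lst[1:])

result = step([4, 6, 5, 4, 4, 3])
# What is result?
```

Product over [4, 6, 5, 4, 4, 3] = 4 * 6 * 5 * 4 * 4 * 3 = 5760

Answer: 5760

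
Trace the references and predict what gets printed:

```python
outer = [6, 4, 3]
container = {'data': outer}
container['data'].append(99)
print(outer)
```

Key concept: dict holds reference to list.
Step by step:
`outer = [6, 4, 3]` → outer = [6, 4, 3]
`container = {'data': outer}` → container = {'data': [6, 4, 3]}
`container['data'].append(99)` → outer = [6, 4, 3, 99]; container = {'data': [6, 4, 3, 99]}
`print(outer)` → prints [6, 4, 3, 99]

Answer: [6, 4, 3, 99]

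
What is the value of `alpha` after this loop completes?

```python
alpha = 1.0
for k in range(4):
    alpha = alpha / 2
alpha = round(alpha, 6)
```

Halving LR 4 times: 1 / 2^4
`alpha` takes the values: 1.0 → 0.5 → 0.25 → 0.125 → 0.0625

Answer: 0.0625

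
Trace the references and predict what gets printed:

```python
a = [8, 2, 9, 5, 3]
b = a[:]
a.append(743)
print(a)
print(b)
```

Key concept: slice [:] creates copy.
Step by step:
`a = [8, 2, 9, 5, 3]` → a = [8, 2, 9, 5, 3]
`b = a[:]` → b = [8, 2, 9, 5, 3]
`a.append(743)` → a = [8, 2, 9, 5, 3, 743]
`print(a)` → prints [8, 2, 9, 5, 3, 743]
`print(b)` → prints [8, 2, 9, 5, 3]

Answer:
[8, 2, 9, 5, 3, 743]
[8, 2, 9, 5, 3]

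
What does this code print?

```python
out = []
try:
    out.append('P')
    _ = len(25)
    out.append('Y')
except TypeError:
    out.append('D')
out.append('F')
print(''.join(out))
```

Execution trace: 'P' (try body) → 'D' (except TypeError) → 'F' (after the try/except). Output: PDF

Answer: PDF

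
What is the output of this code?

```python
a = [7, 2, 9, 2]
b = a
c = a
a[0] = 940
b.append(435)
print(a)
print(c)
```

Key concept: multiple aliases.
Step by step:
`a = [7, 2, 9, 2]` → a = [7, 2, 9, 2]
`b = a` → b = [7, 2, 9, 2] (same object as a)
`c = a` → c = [7, 2, 9, 2] (same object as a, b)
`a[0] = 940` → a = [940, 2, 9, 2] (same object as b, c); b = [940, 2, 9, 2] (same object as a, c); c = [940, 2, 9, 2] (same object as a, b)
`b.append(435)` → a = [940, 2, 9, 2, 435] (same object as b, c); b = [940, 2, 9, 2, 435] (same object as a, c); c = [940, 2, 9, 2, 435] (same object as a, b)
`print(a)` → prints [940, 2, 9, 2, 435]
`print(c)` → prints [940, 2, 9, 2, 435]

Answer:
[940, 2, 9, 2, 435]
[940, 2, 9, 2, 435]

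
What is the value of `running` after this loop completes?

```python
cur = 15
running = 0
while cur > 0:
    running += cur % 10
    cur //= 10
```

Sum digits of 15
`running` takes the values: 0 → 5 → 6

Answer: 6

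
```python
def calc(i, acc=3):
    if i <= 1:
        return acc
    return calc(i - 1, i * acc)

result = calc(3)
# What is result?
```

Accumulator trace (n, acc): (3, 3) -> (2, 9) -> (1, 18) -> return 18

Answer: 18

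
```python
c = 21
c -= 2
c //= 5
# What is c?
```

Trace:
`c = 21` → c = 21
`c -= 2` → c = 19
`c //= 5` → c = 3
So c = 3

Answer: 3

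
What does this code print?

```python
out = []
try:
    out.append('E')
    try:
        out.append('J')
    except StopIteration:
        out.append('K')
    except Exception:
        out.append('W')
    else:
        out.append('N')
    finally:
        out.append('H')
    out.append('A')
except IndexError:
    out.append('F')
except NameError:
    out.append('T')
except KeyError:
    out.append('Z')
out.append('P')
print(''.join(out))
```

Execution trace: 'E' (try body) → 'J' (inner try body, no exception) → 'N' (inner else) → 'H' (inner finally) → 'A' (try body, no exception) → 'P' (after the try/except). Output: EJNHAP

Answer: EJNHAP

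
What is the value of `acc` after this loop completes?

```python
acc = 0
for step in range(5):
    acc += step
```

Sum of 0 to 4 = 10
`acc` takes the values: 0 → 1 → 3 → 6 → 10

Answer: 10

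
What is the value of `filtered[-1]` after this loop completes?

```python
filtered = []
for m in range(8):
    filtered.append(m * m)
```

Last element of squares 0 to 7
`filtered` takes the values: [] → [0] → [0, 1] → [0, 1, 4] → [0, 1, 4, 9] → [0, 1, 4, 9, 16] → [0, 1, 4, 9, 16, 25] → [0, 1, 4, 9, 16, 25, 36] → [0, 1, 4, 9, 16, 25, 36, 49]
So `filtered[-1]` = 49

Answer: 49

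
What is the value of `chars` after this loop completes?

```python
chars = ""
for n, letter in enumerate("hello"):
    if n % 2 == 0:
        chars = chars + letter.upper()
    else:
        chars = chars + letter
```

Uppercase even positions in 'hello'
`chars` takes the values: "" → "H" → "He" → "HeL" → "HeLl" → "HeLlO"

Answer: "HeLlO"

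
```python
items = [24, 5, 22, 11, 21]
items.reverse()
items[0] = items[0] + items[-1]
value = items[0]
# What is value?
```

Trace:
`items = [24, 5, 22, 11, 21]` → items = [24, 5, 22, 11, 21]
`items.reverse()` → items = [21, 11, 22, 5, 24]
`items[0] = items[0] + items[-1]` → items = [45, 11, 22, 5, 24]
`value = items[0]` → value = 45
So value = 45

Answer: 45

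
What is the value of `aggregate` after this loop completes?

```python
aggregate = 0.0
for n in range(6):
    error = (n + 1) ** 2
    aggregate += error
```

Sum of squared losses 1² + 2² + ... + 6²
`aggregate` takes the values: 0.0 → 1.0 → 5.0 → 14.0 → 30.0 → 55.0 → 91.0

Answer: 91.0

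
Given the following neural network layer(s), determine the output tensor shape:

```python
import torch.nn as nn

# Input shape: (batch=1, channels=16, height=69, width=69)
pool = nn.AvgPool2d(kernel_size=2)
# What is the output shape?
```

Input: (1, 16, 69, 69) -> Output: (1, 16, 34, 34)

Answer: (1, 16, 34, 34)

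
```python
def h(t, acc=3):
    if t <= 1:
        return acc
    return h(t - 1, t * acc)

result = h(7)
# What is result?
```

Accumulator trace (n, acc): (7, 3) -> (6, 21) -> (5, 126) -> (4, 630) -> (3, 2520) -> (2, 7560) -> (1, 15120) -> return 15120

Answer: 15120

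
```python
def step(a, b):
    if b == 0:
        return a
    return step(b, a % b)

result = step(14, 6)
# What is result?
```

step(14, 6) -> step(6, 2) -> step(2, 0) -> 2

Answer: 2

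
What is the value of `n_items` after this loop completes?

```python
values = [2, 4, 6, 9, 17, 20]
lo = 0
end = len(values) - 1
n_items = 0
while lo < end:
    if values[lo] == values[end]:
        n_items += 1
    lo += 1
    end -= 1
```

Count matching pairs from ends
`n_items` takes the values: 0

Answer: 0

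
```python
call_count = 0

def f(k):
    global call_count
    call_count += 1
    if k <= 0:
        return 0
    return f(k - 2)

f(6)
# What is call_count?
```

Linear recursion stepping by 2: 4 calls from k=6 down to ≤0.

Answer: 4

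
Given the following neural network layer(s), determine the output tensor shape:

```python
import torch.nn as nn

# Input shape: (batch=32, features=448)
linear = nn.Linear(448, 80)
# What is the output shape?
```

Input: (32, 448) -> Output: (32, 80)

Answer: (32, 80)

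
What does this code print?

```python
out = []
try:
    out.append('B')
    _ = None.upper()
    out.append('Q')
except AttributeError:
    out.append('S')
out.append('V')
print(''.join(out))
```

Execution trace: 'B' (try body) → 'S' (except AttributeError) → 'V' (after the try/except). Output: BSV

Answer: BSV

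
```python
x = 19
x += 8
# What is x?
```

Trace:
`x = 19` → x = 19
`x += 8` → x = 27
So x = 27

Answer: 27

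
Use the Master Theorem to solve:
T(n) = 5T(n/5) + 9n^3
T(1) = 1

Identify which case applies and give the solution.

a=5, b=5, f(n)=9n^3. log_5(5) = 1. Since c=3 > 1 and the regularity condition holds (5(n/5)^3 = (5/5^3)n^3 with 5/5^3 < 1), Case 3 applies: T(n) = Θ(f(n)) = O(n^3).

Answer: O(n^3) - Case 3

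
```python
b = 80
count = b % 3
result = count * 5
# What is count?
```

Trace:
`b = 80` → b = 80
`count = b % 3` → count = 2
`result = count * 5` → result = 10
So count = 2

Answer: 2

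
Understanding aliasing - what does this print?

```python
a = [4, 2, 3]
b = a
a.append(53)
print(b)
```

Key concept: basic list aliasing.
Step by step:
`a = [4, 2, 3]` → a = [4, 2, 3]
`b = a` → b = [4, 2, 3] (same object as a)
`a.append(53)` → a = [4, 2, 3, 53] (same object as b); b = [4, 2, 3, 53] (same object as a)
`print(b)` → prints [4, 2, 3, 53]

Answer: [4, 2, 3, 53]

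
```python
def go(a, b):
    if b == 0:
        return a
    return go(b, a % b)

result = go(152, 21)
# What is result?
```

go(152, 21) -> go(21, 5) -> go(5, 1) -> go(1, 0) -> 1

Answer: 1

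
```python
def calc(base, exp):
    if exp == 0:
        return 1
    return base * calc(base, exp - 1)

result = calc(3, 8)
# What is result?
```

calc(3, 8) = 3 * 3 * 3 * 3 * 3 * 3 * 3 * 3 = 6561

Answer: 6561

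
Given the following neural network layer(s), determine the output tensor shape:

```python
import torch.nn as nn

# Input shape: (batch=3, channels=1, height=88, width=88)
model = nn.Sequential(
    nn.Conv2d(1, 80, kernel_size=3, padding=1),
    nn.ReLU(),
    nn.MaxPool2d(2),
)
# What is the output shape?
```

Input: (3, 1, 88, 88) -> after Conv2d: (3, 80, 88, 88) -> after ReLU: (3, 80, 88, 88) -> Output: (3, 80, 44, 44)

Answer: (3, 80, 44, 44)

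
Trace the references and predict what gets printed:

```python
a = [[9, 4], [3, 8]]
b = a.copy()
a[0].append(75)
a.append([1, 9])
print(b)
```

Key concept: shallow copy with nested lists.
Step by step:
`a = [[9, 4], [3, 8]]` → a = [[9, 4], [3, 8]]
`b = a.copy()` → b = [[9, 4], [3, 8]]
`a[0].append(75)` → a = [[9, 4, 75], [3, 8]]; b = [[9, 4, 75], [3, 8]]
`a.append([1, 9])` → a = [[9, 4, 75], [3, 8], [1, 9]]
`print(b)` → prints [[9, 4, 75], [3, 8]]

Answer: [[9, 4, 75], [3, 8]]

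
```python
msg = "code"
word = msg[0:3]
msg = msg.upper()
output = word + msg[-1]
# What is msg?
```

Trace:
`msg = "code"` → msg = 'code'
`word = msg[0:3]` → word = 'cod'
`msg = msg.upper()` → msg = 'CODE'
`output = word + msg[-1]` → output = 'codE'
So msg = 'CODE'

Answer: 'CODE'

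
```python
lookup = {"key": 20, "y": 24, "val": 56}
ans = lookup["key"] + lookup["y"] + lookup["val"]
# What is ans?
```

Trace:
`lookup = {"key": 20, "y": 24, "val": 56}` → lookup = {'key': 20, 'y': 24, 'val': 56}
`ans = lookup["key"] + lookup["y"] + lookup["val"]` → ans = 100
So ans = 100

Answer: 100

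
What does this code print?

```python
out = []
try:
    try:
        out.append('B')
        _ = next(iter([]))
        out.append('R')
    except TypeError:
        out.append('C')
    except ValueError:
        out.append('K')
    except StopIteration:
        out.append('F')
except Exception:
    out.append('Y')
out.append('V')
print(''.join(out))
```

Execution trace: 'B' (inner try body) → 'F' (inner except StopIteration) → 'V' (after the try/except). Output: BFV

Answer: BFV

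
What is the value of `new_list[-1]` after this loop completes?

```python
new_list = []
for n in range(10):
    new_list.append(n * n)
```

Last element of squares 0 to 9
`new_list` takes the values: [] → [0] → [0, 1] → [0, 1, 4] → [0, 1, 4, 9] → [0, 1, 4, 9, 16] → [0, 1, 4, 9, 16, 25] → [0, 1, 4, 9, 16, 25, 36] → [0, 1, 4, 9, 16, 25, 36, 49] → [0, 1, 4, 9, 16, 25, 36, 49, 64] → [0, 1, 4, 9, 16, 25, 36, 49, 64, 81]
So `new_list[-1]` = 81

Answer: 81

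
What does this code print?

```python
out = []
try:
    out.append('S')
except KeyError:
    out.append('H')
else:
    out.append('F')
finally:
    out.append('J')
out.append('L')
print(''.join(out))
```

Execution trace: 'S' (try body, no exception) → 'F' (else) → 'J' (finally) → 'L' (after the try/except). Output: SFJL

Answer: SFJL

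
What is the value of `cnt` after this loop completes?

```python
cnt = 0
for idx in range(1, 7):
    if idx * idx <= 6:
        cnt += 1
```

Count numbers where idx² ≤ 6
`cnt` takes the values: 0 → 1 → 2

Answer: 2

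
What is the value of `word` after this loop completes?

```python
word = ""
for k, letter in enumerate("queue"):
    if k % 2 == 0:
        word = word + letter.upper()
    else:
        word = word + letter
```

Uppercase even positions in 'queue'
`word` takes the values: "" → "Q" → "Qu" → "QuE" → "QuEu" → "QuEuE"

Answer: "QuEuE"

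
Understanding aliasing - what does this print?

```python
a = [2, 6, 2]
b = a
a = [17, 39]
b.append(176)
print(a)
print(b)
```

Key concept: rebinding vs mutation: a is rebound to a new list, b still points at the original.
Step by step:
`a = [2, 6, 2]` → a = [2, 6, 2]
`b = a` → b = [2, 6, 2] (same object as a)
`a = [17, 39]` → a = [17, 39]
`b.append(176)` → b = [2, 6, 2, 176]
`print(a)` → prints [17, 39]
`print(b)` → prints [2, 6, 2, 176]

Answer:
[17, 39]
[2, 6, 2, 176]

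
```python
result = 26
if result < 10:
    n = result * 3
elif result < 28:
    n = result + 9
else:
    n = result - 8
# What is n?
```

Trace:
`result = 26` → result = 26
`if result < 10: ...` → result < 10 is False, result < 28 is True → n = 35
So n = 35

Answer: 35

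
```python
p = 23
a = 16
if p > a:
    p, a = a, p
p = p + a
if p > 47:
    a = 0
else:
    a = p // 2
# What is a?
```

Trace:
`p = 23` → p = 23
`a = 16` → a = 16
`if p > a: ...` → p > a is True → p = 16; a = 23
`p = p + a` → p = 39
`if p > 47: ...` → p > 47 is False, take else branch → a = 19
So a = 19

Answer: 19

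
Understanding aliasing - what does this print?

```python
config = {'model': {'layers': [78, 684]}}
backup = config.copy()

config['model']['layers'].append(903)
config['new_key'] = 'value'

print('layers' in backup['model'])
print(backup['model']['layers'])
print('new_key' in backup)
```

Key concept: shallow copy gotcha with nested dict.
Step by step:
`config = {'model': {'layers': [78, 684]}}` → config = {'model': {'layers': [78, 684]}}
`backup = config.copy()` → backup = {'model': {'layers': [78, 684]}}
`config['model']['layers'].append(903)` → config = {'model': {'layers': [78, 684, 903]}}; backup = {'model': {'layers': [78, 684, 903]}}
`config['new_key'] = 'value'` → config = {'model': {'layers': [78, 684, 903]}, 'new_key': 'value'}
`print('layers' in backup['model'])` → prints True
`print(backup['model']['layers'])` → prints [78, 684, 903]
`print('new_key' in backup)` → prints False

Answer:
True
[78, 684, 903]
False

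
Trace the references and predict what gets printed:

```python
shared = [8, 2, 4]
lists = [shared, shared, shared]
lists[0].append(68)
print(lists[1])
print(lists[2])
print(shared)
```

Key concept: list of same reference.
Step by step:
`shared = [8, 2, 4]` → shared = [8, 2, 4]
`lists = [shared, shared, shared]` → lists = [[8, 2, 4], [8, 2, 4], [8, 2, 4]]
`lists[0].append(68)` → shared = [8, 2, 4, 68]; lists = [[8, 2, 4, 68], [8, 2, 4, 68], [8, 2, 4, 68]]
`print(lists[1])` → prints [8, 2, 4, 68]
`print(lists[2])` → prints [8, 2, 4, 68]
`print(shared)` → prints [8, 2, 4, 68]

Answer:
[8, 2, 4, 68]
[8, 2, 4, 68]
[8, 2, 4, 68]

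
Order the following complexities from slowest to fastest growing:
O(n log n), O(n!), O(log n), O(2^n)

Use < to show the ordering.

Ordered by growth rate: O(log n) < O(n log n) < O(2^n) < O(n!)

Answer: O(log n) < O(n log n) < O(2^n) < O(n!)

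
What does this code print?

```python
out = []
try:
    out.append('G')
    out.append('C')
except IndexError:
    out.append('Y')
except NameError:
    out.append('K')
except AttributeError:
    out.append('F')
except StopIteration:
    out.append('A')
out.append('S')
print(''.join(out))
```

Execution trace: 'G' (try body) → 'C' (try body, no exception) → 'S' (after the try/except). Output: GCS

Answer: GCS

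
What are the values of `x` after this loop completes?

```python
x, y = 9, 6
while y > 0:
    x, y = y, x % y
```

GCD of 9 and 6
`x` takes the values: 9 → 6 → 3

Answer: 3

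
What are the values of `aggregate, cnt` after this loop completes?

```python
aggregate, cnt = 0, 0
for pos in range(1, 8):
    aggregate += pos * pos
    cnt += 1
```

Sum of squares and count
`aggregate, cnt` takes the values: (0, 0) → (1, 0) → (1, 1) → (5, 1) → (5, 2) → (14, 2) → (14, 3) → (30, 3) → (30, 4) → (55, 4) → (55, 5) → (91, 5) → (91, 6) → (140, 6) → (140, 7)

Answer: 140, 7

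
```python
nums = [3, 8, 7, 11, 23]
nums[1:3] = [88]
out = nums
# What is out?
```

Trace:
`nums = [3, 8, 7, 11, 23]` → nums = [3, 8, 7, 11, 23]
`nums[1:3] = [88]` → nums = [3, 88, 11, 23]
`out = nums` → out = [3, 88, 11, 23]
So out = [3, 88, 11, 23]

Answer: [3, 88, 11, 23]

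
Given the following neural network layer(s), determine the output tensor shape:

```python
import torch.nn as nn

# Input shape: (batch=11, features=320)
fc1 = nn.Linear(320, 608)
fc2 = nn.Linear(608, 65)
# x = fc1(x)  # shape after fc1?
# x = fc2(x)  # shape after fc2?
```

Input: (11, 320) -> after fc1: (11, 608) -> Output: (11, 65)

Answer: (11, 65)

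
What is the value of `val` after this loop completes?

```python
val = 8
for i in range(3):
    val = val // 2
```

Halve 3 times: 8 // 2^3 = 1
`val` takes the values: 8 → 4 → 2 → 1

Answer: 1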